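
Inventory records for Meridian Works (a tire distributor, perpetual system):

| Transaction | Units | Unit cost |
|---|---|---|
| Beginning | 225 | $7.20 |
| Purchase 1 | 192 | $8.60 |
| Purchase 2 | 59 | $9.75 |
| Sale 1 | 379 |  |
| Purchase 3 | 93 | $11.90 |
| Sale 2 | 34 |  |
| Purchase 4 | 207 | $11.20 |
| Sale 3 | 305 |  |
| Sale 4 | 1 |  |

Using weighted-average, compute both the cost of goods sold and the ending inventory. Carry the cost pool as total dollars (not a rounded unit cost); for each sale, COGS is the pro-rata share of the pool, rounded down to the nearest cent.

After Beginning: 225 on hand, pool $1,620.00 (≈ $7.2000 each)
After Purchase 1: 417 on hand, pool $3,271.20 (≈ $7.8446 each)
After Purchase 2: 476 on hand, pool $3,846.45 (≈ $8.0808 each)
Sale 1, sell 379: 379/476 × $3,846.45 → $3,062.61
After Purchase 3: 190 on hand, pool $1,890.54 (≈ $9.9502 each)
Sale 2, sell 34: 34/190 × $1,890.54 → $338.30
After Purchase 4: 363 on hand, pool $3,870.64 (≈ $10.6629 each)
Sale 3, sell 305: 305/363 × $3,870.64 → $3,252.19
Sale 4, sell 1: 1/58 × $618.45 → $10.66
Total COGS = $3,062.61 + $338.30 + $3,252.19 + $10.66 = $6,663.76
Ending inventory (cost pool remaining) = $607.79
Check: goods available $7,271.55 = COGS $6,663.76 + ending $607.79

COGS = $6,663.76; ending inventory = $607.79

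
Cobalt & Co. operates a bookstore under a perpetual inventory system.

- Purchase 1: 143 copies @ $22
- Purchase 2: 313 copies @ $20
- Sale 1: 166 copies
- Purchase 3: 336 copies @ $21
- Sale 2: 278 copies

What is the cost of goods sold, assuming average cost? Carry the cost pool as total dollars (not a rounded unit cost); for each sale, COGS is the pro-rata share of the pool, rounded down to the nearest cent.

After Purchase 1: 143 on hand, pool $3,146.00 (≈ $22.0000 each)
After Purchase 2: 456 on hand, pool $9,406.00 (≈ $20.6272 each)
Sale 1, sell 166: 166/456 × $9,406.00 → $3,424.11
After Purchase 3: 626 on hand, pool $13,037.89 (≈ $20.8273 each)
Sale 2, sell 278: 278/626 × $13,037.89 → $5,789.98
Total COGS = $3,424.11 + $5,789.98 = $9,214.09
Ending inventory (cost pool remaining) = $7,247.91
Check: goods available $16,462.00 = COGS $9,214.09 + ending $7,247.91

COGS = $9,214.09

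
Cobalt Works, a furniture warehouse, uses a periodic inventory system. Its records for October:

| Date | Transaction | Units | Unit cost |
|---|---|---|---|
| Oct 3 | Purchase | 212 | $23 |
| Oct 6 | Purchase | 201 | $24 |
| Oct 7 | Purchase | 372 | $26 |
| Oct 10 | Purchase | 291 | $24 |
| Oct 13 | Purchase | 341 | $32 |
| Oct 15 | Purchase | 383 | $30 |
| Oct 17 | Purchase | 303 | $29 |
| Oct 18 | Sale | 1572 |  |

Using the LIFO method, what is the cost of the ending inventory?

Oct 18, 1572 sold [LIFO — newest first]: 303 @ $29 + 383 @ $30 + 341 @ $32 + 291 @ $24 + 254 @ $26 = $44,777
Ending inventory: 212 @ $23 + 201 @ $24 + 118 @ $26 = $12,768
Check: goods available $57,545 = COGS $44,777 + ending $12,768

Ending inventory = $12,768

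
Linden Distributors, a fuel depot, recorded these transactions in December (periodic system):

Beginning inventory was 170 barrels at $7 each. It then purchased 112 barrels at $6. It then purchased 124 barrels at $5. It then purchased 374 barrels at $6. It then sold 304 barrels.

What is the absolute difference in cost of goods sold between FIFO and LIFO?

$148

FIFO COGS: 170 @ $7 + 112 @ $6 + 22 @ $5 = $1,972
LIFO COGS: 304 @ $6 = $1,824
Difference = |$1,972 − $1,824| = $148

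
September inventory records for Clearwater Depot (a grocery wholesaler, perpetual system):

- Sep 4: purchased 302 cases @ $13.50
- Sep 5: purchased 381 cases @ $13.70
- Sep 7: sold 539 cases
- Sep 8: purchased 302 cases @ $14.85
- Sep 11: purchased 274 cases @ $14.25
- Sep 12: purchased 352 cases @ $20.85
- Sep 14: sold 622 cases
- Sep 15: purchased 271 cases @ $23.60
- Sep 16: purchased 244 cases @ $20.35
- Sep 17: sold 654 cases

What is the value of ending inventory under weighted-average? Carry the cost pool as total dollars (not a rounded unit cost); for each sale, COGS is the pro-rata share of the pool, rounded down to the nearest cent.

Ending inventory = $6,054.42

After Sep 4: 302 on hand, pool $4,077.00 (≈ $13.5000 each)
After Sep 5: 683 on hand, pool $9,296.70 (≈ $13.6116 each)
Sep 7, sell 539: 539/683 × $9,296.70 → $7,336.63
After Sep 8: 446 on hand, pool $6,444.77 (≈ $14.4502 each)
After Sep 11: 720 on hand, pool $10,349.27 (≈ $14.3740 each)
After Sep 12: 1072 on hand, pool $17,688.47 (≈ $16.5004 each)
Sep 14, sell 622: 622/1072 × $17,688.47 → $10,263.27
After Sep 15: 721 on hand, pool $13,820.80 (≈ $19.1689 each)
After Sep 16: 965 on hand, pool $18,786.20 (≈ $19.4676 each)
Sep 17, sell 654: 654/965 × $18,786.20 → $12,731.78
Total COGS = $7,336.63 + $10,263.27 + $12,731.78 = $30,331.68
Ending inventory (cost pool remaining) = $6,054.42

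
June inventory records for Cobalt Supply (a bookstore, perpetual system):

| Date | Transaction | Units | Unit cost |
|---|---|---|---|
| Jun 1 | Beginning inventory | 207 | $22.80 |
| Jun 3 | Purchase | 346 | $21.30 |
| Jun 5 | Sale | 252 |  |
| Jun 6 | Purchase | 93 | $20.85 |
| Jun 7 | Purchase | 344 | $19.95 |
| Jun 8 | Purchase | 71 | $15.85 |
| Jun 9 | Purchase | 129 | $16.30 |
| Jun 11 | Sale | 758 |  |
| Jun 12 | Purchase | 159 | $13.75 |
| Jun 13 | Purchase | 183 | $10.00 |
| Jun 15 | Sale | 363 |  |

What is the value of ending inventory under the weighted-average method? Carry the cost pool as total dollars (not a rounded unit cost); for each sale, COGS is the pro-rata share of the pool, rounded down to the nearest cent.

Ending inventory = $2,311.14

After Jun 1: 207 on hand, pool $4,719.60 (≈ $22.8000 each)
After Jun 3: 553 on hand, pool $12,089.40 (≈ $21.8615 each)
Jun 5, sell 252: 252/553 × $12,089.40 → $5,509.09
After Jun 6: 394 on hand, pool $8,519.36 (≈ $21.6227 each)
After Jun 7: 738 on hand, pool $15,382.16 (≈ $20.8430 each)
After Jun 8: 809 on hand, pool $16,507.51 (≈ $20.4048 each)
After Jun 9: 938 on hand, pool $18,610.21 (≈ $19.8403 each)
Jun 11, sell 758: 758/938 × $18,610.21 → $15,038.95
After Jun 12: 339 on hand, pool $5,757.51 (≈ $16.9838 each)
After Jun 13: 522 on hand, pool $7,587.51 (≈ $14.5355 each)
Jun 15, sell 363: 363/522 × $7,587.51 → $5,276.37
Total COGS = $5,509.09 + $15,038.95 + $5,276.37 = $25,824.41
Ending inventory (cost pool remaining) = $2,311.14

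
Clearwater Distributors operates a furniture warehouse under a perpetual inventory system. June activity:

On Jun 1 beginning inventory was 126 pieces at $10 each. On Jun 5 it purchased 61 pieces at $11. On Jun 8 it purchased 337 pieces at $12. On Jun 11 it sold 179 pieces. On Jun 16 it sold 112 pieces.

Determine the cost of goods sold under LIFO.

Jun 11, 179 sold [LIFO — newest first]: 179 @ $12 = $2,148
Jun 16, 112 sold [LIFO — newest first]: 112 @ $12 = $1,344
Total COGS = $2,148 + $1,344 = $3,492
Ending inventory: 126 @ $10 + 61 @ $11 + 46 @ $12 = $2,483

COGS = $3,492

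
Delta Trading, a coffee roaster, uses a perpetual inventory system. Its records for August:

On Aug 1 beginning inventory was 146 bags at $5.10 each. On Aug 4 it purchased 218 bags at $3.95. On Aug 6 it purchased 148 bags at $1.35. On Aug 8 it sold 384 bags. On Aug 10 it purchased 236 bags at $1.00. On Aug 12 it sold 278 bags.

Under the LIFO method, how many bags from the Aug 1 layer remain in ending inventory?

86

Aug 8, 384 sold [LIFO — newest first]: 148 @ $1.35 + 218 @ $3.95 + 18 @ $5.10 = $1,152.70
Aug 12, 278 sold [LIFO — newest first]: 236 @ $1.00 + 42 @ $5.10 = $450.20
Total COGS = $1,152.70 + $450.20 = $1,602.90
Ending inventory: 86 @ $5.10 = $438.60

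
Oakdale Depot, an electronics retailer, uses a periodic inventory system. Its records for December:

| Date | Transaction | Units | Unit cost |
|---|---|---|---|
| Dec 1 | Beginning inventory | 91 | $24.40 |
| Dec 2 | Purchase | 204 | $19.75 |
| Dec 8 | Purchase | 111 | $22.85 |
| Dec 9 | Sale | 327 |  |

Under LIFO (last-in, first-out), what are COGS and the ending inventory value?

Dec 9, 327 sold [LIFO — newest first]: 111 @ $22.85 + 204 @ $19.75 + 12 @ $24.40 = $6,858.15
Ending inventory: 79 @ $24.40 = $1,927.60
Check: goods available $8,785.75 = COGS $6,858.15 + ending $1,927.60

COGS = $6,858.15; ending inventory = $1,927.60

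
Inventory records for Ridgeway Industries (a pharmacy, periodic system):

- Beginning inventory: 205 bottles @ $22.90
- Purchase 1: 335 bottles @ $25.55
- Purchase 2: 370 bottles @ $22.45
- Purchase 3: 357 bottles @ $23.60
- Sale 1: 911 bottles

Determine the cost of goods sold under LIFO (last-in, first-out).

Sale 1 (911) [LIFO — newest first]: 357 @ $23.60 + 370 @ $22.45 + 184 @ $25.55 = $21,432.90
Ending inventory: 205 @ $22.90 + 151 @ $25.55 = $8,552.55

COGS = $21,432.90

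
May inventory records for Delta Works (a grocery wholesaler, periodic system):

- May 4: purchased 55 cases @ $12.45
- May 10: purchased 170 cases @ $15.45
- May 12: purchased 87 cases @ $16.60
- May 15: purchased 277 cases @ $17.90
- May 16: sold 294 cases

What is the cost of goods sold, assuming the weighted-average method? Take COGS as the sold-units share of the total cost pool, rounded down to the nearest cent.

May 16, sell 294: 294/589 × $9,713.75 → $4,848.62
Ending inventory (cost pool remaining) = $4,865.13

COGS = $4,848.62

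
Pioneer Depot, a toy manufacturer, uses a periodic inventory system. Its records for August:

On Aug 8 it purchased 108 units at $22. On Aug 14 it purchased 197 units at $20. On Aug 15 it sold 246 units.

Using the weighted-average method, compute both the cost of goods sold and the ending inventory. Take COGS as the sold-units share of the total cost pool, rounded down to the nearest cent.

Aug 15, sell 246: 246/305 × $6,316.00 → $5,094.21
Ending inventory (cost pool remaining) = $1,221.79

COGS = $5,094.21; ending inventory = $1,221.79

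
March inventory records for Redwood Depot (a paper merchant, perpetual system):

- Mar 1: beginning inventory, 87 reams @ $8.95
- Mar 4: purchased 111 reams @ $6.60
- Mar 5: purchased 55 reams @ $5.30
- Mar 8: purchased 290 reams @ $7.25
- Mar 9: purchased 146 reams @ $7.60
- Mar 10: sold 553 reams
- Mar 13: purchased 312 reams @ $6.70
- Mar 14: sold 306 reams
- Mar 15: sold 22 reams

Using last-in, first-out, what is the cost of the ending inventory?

Mar 10, 553 sold [LIFO — newest first]: 146 @ $7.60 + 290 @ $7.25 + 55 @ $5.30 + 62 @ $6.60 = $3,912.80
Mar 14, 306 sold [LIFO — newest first]: 306 @ $6.70 = $2,050.20
Mar 15, 22 sold [LIFO — newest first]: 6 @ $6.70 + 16 @ $6.60 = $145.80
Total COGS = $3,912.80 + $2,050.20 + $145.80 = $6,108.80
Ending inventory: 87 @ $8.95 + 33 @ $6.60 = $996.45

Ending inventory = $996.45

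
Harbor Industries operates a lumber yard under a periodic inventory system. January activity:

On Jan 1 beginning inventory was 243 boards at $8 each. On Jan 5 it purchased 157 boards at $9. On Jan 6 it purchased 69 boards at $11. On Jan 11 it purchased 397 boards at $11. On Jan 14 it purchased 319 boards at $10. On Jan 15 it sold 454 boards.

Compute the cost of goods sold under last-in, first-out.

COGS = $4,675

Jan 15, 454 sold [LIFO — newest first]: 319 @ $10 + 135 @ $11 = $4,675
Ending inventory: 243 @ $8 + 157 @ $9 + 69 @ $11 + 262 @ $11 = $6,998
Check: goods available $11,673 = COGS $4,675 + ending $6,998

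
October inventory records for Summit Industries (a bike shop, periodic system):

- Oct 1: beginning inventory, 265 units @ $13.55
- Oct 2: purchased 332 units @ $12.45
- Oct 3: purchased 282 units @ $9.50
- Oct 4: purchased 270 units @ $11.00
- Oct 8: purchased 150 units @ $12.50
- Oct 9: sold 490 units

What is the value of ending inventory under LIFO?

Oct 9, 490 sold [LIFO — newest first]: 150 @ $12.50 + 270 @ $11.00 + 70 @ $9.50 = $5,510.00
Ending inventory: 265 @ $13.55 + 332 @ $12.45 + 212 @ $9.50 = $9,738.15

Ending inventory = $9,738.15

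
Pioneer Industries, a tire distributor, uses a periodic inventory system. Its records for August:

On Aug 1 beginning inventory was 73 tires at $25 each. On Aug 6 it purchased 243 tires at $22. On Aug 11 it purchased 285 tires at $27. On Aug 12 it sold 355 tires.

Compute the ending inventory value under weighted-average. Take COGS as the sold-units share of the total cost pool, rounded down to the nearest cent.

Aug 12, sell 355: 355/601 × $14,866.00 → $8,781.08
Ending inventory (cost pool remaining) = $6,084.92

Ending inventory = $6,084.92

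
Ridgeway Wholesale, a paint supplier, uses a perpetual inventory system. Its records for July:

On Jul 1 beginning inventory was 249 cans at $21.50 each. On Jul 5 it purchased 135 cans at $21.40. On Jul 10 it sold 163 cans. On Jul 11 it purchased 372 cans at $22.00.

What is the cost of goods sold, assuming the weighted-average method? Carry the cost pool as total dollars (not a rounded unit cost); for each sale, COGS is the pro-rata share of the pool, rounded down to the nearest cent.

After Jul 1: 249 on hand, pool $5,353.50 (≈ $21.5000 each)
After Jul 5: 384 on hand, pool $8,242.50 (≈ $21.4648 each)
Jul 10, sell 163: 163/384 × $8,242.50 → $3,498.76
After Jul 11: 593 on hand, pool $12,927.74 (≈ $21.8006 each)
Ending inventory (cost pool remaining) = $12,927.74
Check: goods available $16,426.50 = COGS $3,498.76 + ending $12,927.74

COGS = $3,498.76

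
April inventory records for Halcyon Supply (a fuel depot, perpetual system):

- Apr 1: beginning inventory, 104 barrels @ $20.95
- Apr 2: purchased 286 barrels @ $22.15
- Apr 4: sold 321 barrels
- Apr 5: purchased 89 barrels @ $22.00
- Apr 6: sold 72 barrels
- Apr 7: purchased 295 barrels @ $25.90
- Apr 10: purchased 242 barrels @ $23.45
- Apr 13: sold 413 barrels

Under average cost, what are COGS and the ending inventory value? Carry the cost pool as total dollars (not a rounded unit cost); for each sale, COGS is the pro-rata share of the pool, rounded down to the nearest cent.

COGS = $18,663.16; ending inventory = $5,123.94

After Apr 1: 104 on hand, pool $2,178.80 (≈ $20.9500 each)
After Apr 2: 390 on hand, pool $8,513.70 (≈ $21.8300 each)
Apr 4, sell 321: 321/390 × $8,513.70 → $7,007.43
After Apr 5: 158 on hand, pool $3,464.27 (≈ $21.9258 each)
Apr 6, sell 72: 72/158 × $3,464.27 → $1,578.65
After Apr 7: 381 on hand, pool $9,526.12 (≈ $25.0029 each)
After Apr 10: 623 on hand, pool $15,201.02 (≈ $24.3997 each)
Apr 13, sell 413: 413/623 × $15,201.02 → $10,077.08
Total COGS = $7,007.43 + $1,578.65 + $10,077.08 = $18,663.16
Ending inventory (cost pool remaining) = $5,123.94
Check: goods available $23,787.10 = COGS $18,663.16 + ending $5,123.94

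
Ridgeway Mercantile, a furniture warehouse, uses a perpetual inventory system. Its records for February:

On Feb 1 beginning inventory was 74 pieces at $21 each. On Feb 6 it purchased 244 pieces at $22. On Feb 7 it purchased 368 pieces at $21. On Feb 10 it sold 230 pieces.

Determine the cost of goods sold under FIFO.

COGS = $4,986

Feb 10, 230 sold [FIFO — oldest first]: 74 @ $21 + 156 @ $22 = $4,986
Ending inventory: 88 @ $22 + 368 @ $21 = $9,664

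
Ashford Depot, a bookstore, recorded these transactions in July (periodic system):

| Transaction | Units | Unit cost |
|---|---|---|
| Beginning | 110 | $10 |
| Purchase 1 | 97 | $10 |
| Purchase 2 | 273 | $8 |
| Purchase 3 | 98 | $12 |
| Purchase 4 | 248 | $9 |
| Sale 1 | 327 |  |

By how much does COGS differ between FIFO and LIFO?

FIFO COGS: 110 @ $10 + 97 @ $10 + 120 @ $8 = $3,030
LIFO COGS: 248 @ $9 + 79 @ $12 = $3,180
Difference = |$3,030 − $3,180| = $150

$150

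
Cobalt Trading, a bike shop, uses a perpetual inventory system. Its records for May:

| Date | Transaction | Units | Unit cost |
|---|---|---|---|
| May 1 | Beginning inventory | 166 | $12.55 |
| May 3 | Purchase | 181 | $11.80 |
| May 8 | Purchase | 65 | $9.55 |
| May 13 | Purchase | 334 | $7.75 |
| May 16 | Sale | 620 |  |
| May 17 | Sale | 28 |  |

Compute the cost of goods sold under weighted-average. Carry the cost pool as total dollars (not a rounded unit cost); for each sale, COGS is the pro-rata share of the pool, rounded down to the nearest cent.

COGS = $6,452.50

After May 1: 166 on hand, pool $2,083.30 (≈ $12.5500 each)
After May 3: 347 on hand, pool $4,219.10 (≈ $12.1588 each)
After May 8: 412 on hand, pool $4,839.85 (≈ $11.7472 each)
After May 13: 746 on hand, pool $7,428.35 (≈ $9.9576 each)
May 16, sell 620: 620/746 × $7,428.35 → $6,173.69
May 17, sell 28: 28/126 × $1,254.66 → $278.81
Total COGS = $6,173.69 + $278.81 = $6,452.50
Ending inventory (cost pool remaining) = $975.85
Check: goods available $7,428.35 = COGS $6,452.50 + ending $975.85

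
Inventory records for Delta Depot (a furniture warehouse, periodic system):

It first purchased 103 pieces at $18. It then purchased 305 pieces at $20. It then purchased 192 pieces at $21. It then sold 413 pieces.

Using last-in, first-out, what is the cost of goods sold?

COGS = $8,452

Sale 1 (413) [LIFO — newest first]: 192 @ $21 + 221 @ $20 = $8,452
Ending inventory: 103 @ $18 + 84 @ $20 = $3,534
Check: goods available $11,986 = COGS $8,452 + ending $3,534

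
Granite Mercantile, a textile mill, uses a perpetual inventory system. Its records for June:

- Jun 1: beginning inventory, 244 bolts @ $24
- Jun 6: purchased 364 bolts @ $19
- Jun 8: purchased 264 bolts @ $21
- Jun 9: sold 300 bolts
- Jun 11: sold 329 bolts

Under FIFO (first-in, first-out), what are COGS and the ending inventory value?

COGS = $13,213; ending inventory = $5,103

Jun 9, 300 sold [FIFO — oldest first]: 244 @ $24 + 56 @ $19 = $6,920
Jun 11, 329 sold [FIFO — oldest first]: 308 @ $19 + 21 @ $21 = $6,293
Total COGS = $6,920 + $6,293 = $13,213
Ending inventory: 243 @ $21 = $5,103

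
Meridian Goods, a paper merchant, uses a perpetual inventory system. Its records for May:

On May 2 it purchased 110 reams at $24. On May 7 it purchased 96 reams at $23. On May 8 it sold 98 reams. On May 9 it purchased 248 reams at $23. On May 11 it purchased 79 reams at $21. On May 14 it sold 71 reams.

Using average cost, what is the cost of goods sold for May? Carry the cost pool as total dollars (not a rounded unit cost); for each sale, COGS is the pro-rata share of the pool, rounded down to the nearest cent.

After May 2: 110 on hand, pool $2,640.00 (≈ $24.0000 each)
After May 7: 206 on hand, pool $4,848.00 (≈ $23.5340 each)
May 8, sell 98: 98/206 × $4,848.00 → $2,306.33
After May 9: 356 on hand, pool $8,245.67 (≈ $23.1620 each)
After May 11: 435 on hand, pool $9,904.67 (≈ $22.7694 each)
May 14, sell 71: 71/435 × $9,904.67 → $1,616.62
Total COGS = $2,306.33 + $1,616.62 = $3,922.95
Ending inventory (cost pool remaining) = $8,288.05
Check: goods available $12,211.00 = COGS $3,922.95 + ending $8,288.05

COGS = $3,922.95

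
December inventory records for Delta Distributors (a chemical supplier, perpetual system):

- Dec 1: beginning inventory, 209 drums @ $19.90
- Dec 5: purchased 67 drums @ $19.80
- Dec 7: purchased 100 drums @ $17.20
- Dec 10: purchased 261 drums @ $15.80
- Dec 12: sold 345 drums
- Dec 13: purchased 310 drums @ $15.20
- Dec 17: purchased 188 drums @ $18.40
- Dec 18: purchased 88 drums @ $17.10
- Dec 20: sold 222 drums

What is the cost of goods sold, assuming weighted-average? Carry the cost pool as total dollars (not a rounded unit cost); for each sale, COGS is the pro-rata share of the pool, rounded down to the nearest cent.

After Dec 1: 209 on hand, pool $4,159.10 (≈ $19.9000 each)
After Dec 5: 276 on hand, pool $5,485.70 (≈ $19.8757 each)
After Dec 7: 376 on hand, pool $7,205.70 (≈ $19.1641 each)
After Dec 10: 637 on hand, pool $11,329.50 (≈ $17.7857 each)
Dec 12, sell 345: 345/637 × $11,329.50 → $6,136.07
After Dec 13: 602 on hand, pool $9,905.43 (≈ $16.4542 each)
After Dec 17: 790 on hand, pool $13,364.63 (≈ $16.9173 each)
After Dec 18: 878 on hand, pool $14,869.43 (≈ $16.9356 each)
Dec 20, sell 222: 222/878 × $14,869.43 → $3,759.69
Total COGS = $6,136.07 + $3,759.69 = $9,895.76
Ending inventory (cost pool remaining) = $11,109.74

COGS = $9,895.76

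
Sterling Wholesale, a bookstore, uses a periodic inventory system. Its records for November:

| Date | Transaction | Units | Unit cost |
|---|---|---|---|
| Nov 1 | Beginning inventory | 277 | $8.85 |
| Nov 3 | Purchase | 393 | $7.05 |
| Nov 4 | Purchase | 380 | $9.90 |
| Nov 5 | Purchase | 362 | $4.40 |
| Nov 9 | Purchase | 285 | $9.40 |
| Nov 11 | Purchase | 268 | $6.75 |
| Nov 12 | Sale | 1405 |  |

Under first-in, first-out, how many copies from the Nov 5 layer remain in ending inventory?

7

Nov 12, 1405 sold [FIFO — oldest first]: 277 @ $8.85 + 393 @ $7.05 + 380 @ $9.90 + 355 @ $4.40 = $10,546.10
Ending inventory: 7 @ $4.40 + 285 @ $9.40 + 268 @ $6.75 = $4,518.80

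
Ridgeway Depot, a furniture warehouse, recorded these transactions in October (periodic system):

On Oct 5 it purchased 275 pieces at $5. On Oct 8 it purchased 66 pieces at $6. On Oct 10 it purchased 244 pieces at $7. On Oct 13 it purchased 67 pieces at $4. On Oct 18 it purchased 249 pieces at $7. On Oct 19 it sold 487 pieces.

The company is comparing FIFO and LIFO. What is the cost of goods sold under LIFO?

COGS = $3,208

FIFO COGS: 275 @ $5 + 66 @ $6 + 146 @ $7 = $2,793
LIFO COGS: 249 @ $7 + 67 @ $4 + 171 @ $7 = $3,208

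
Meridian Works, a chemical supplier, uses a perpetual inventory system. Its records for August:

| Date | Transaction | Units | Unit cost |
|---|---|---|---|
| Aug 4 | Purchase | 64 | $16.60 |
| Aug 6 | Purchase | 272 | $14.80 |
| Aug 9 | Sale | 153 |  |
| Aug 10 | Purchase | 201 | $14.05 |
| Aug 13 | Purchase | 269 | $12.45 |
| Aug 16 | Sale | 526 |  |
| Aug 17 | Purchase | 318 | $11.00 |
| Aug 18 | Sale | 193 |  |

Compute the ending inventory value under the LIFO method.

Ending inventory = $3,369.80

Aug 9, 153 sold [LIFO — newest first]: 153 @ $14.80 = $2,264.40
Aug 16, 526 sold [LIFO — newest first]: 269 @ $12.45 + 201 @ $14.05 + 56 @ $14.80 = $7,001.90
Aug 18, 193 sold [LIFO — newest first]: 193 @ $11.00 = $2,123.00
Total COGS = $2,264.40 + $7,001.90 + $2,123.00 = $11,389.30
Ending inventory: 64 @ $16.60 + 63 @ $14.80 + 125 @ $11.00 = $3,369.80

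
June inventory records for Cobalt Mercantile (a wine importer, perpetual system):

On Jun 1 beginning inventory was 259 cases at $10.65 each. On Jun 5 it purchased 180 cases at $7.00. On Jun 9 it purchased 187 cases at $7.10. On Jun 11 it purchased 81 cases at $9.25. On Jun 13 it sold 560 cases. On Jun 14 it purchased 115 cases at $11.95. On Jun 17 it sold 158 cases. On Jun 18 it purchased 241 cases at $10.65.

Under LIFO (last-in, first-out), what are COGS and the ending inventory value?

Jun 13, 560 sold [LIFO — newest first]: 81 @ $9.25 + 187 @ $7.10 + 180 @ $7.00 + 112 @ $10.65 = $4,529.75
Jun 17, 158 sold [LIFO — newest first]: 115 @ $11.95 + 43 @ $10.65 = $1,832.20
Total COGS = $4,529.75 + $1,832.20 = $6,361.95
Ending inventory: 104 @ $10.65 + 241 @ $10.65 = $3,674.25
Check: goods available $10,036.20 = COGS $6,361.95 + ending $3,674.25

COGS = $6,361.95; ending inventory = $3,674.25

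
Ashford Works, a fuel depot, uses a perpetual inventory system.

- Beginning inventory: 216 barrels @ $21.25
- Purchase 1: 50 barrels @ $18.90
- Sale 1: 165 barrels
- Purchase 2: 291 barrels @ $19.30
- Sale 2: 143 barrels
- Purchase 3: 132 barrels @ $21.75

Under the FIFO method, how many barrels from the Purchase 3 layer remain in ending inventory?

132

Sale 1 (165) [FIFO — oldest first]: 165 @ $21.25 = $3,506.25
Sale 2 (143) [FIFO — oldest first]: 51 @ $21.25 + 50 @ $18.90 + 42 @ $19.30 = $2,839.35
Total COGS = $3,506.25 + $2,839.35 = $6,345.60
Ending inventory: 249 @ $19.30 + 132 @ $21.75 = $7,676.70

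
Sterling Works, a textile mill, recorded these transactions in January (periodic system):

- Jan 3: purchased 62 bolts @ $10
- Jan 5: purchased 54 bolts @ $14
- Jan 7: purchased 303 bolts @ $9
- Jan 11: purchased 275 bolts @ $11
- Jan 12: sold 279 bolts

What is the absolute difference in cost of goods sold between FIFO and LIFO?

FIFO COGS: 62 @ $10 + 54 @ $14 + 163 @ $9 = $2,843
LIFO COGS: 275 @ $11 + 4 @ $9 = $3,061
Difference = |$2,843 − $3,061| = $218

$218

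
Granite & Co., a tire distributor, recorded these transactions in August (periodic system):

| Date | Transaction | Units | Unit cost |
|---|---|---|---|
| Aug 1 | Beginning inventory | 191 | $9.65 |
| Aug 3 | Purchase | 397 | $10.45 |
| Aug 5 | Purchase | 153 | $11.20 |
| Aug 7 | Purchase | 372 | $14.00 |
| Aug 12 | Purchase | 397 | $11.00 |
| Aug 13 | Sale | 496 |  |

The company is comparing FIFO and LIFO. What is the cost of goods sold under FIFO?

FIFO COGS: 191 @ $9.65 + 305 @ $10.45 = $5,030.40
LIFO COGS: 397 @ $11.00 + 99 @ $14.00 = $5,753.00

COGS = $5,030.40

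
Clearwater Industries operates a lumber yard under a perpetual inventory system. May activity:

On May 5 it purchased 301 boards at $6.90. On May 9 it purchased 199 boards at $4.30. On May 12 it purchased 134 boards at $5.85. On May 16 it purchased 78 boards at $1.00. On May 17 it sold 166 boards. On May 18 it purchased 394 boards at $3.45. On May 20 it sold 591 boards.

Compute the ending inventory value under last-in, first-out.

Ending inventory = $2,283.30

May 17, 166 sold [LIFO — newest first]: 78 @ $1.00 + 88 @ $5.85 = $592.80
May 20, 591 sold [LIFO — newest first]: 394 @ $3.45 + 46 @ $5.85 + 151 @ $4.30 = $2,277.70
Total COGS = $592.80 + $2,277.70 = $2,870.50
Ending inventory: 301 @ $6.90 + 48 @ $4.30 = $2,283.30
Check: goods available $5,153.80 = COGS $2,870.50 + ending $2,283.30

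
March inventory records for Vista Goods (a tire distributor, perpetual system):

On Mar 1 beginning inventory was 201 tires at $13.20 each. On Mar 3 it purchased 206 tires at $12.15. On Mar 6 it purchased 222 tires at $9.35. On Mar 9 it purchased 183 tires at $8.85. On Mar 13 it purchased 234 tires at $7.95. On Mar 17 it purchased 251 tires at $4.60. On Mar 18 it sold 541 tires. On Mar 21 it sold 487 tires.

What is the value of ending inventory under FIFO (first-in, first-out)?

Ending inventory = $1,297.70

Mar 18, 541 sold [FIFO — oldest first]: 201 @ $13.20 + 206 @ $12.15 + 134 @ $9.35 = $6,409.00
Mar 21, 487 sold [FIFO — oldest first]: 88 @ $9.35 + 183 @ $8.85 + 216 @ $7.95 = $4,159.55
Total COGS = $6,409.00 + $4,159.55 = $10,568.55
Ending inventory: 18 @ $7.95 + 251 @ $4.60 = $1,297.70
Check: goods available $11,866.25 = COGS $10,568.55 + ending $1,297.70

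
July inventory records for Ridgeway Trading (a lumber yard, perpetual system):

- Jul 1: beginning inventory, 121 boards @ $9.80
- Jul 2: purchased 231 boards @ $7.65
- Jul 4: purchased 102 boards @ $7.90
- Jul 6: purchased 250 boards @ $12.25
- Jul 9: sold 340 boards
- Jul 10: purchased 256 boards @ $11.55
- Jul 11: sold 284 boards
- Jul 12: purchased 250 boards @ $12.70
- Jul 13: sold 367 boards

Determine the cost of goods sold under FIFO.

COGS = $10,171.75

Jul 9, 340 sold [FIFO — oldest first]: 121 @ $9.80 + 219 @ $7.65 = $2,861.15
Jul 11, 284 sold [FIFO — oldest first]: 12 @ $7.65 + 102 @ $7.90 + 170 @ $12.25 = $2,980.10
Jul 13, 367 sold [FIFO — oldest first]: 80 @ $12.25 + 256 @ $11.55 + 31 @ $12.70 = $4,330.50
Total COGS = $2,861.15 + $2,980.10 + $4,330.50 = $10,171.75
Ending inventory: 219 @ $12.70 = $2,781.30
Check: goods available $12,953.05 = COGS $10,171.75 + ending $2,781.30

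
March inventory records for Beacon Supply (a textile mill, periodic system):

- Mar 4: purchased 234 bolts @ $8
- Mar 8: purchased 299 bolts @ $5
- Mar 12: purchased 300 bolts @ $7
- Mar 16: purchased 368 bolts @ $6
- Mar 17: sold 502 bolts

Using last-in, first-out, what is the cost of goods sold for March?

Mar 17, 502 sold [LIFO — newest first]: 368 @ $6 + 134 @ $7 = $3,146
Ending inventory: 234 @ $8 + 299 @ $5 + 166 @ $7 = $4,529

COGS = $3,146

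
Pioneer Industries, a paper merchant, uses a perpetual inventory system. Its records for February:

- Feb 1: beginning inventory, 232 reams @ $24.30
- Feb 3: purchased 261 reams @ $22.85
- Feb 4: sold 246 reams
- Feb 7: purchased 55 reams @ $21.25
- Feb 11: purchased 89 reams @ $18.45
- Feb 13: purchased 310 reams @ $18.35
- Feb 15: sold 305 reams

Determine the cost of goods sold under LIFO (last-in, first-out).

Feb 4, 246 sold [LIFO — newest first]: 246 @ $22.85 = $5,621.10
Feb 15, 305 sold [LIFO — newest first]: 305 @ $18.35 = $5,596.75
Total COGS = $5,621.10 + $5,596.75 = $11,217.85
Ending inventory: 232 @ $24.30 + 15 @ $22.85 + 55 @ $21.25 + 89 @ $18.45 + 5 @ $18.35 = $8,882.90

COGS = $11,217.85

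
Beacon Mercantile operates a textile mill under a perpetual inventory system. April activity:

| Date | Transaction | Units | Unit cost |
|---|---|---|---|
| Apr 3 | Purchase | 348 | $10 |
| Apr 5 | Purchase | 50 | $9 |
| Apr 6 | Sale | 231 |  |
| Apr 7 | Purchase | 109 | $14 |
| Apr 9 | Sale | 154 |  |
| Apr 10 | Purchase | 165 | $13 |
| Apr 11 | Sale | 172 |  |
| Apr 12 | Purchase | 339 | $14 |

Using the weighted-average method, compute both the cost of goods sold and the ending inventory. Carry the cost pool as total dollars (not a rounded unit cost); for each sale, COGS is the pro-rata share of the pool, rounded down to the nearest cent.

After Apr 3: 348 on hand, pool $3,480.00 (≈ $10.0000 each)
After Apr 5: 398 on hand, pool $3,930.00 (≈ $9.8744 each)
Apr 6, sell 231: 231/398 × $3,930.00 → $2,280.97
After Apr 7: 276 on hand, pool $3,175.03 (≈ $11.5037 each)
Apr 9, sell 154: 154/276 × $3,175.03 → $1,771.57
After Apr 10: 287 on hand, pool $3,548.46 (≈ $12.3640 each)
Apr 11, sell 172: 172/287 × $3,548.46 → $2,126.60
After Apr 12: 454 on hand, pool $6,167.86 (≈ $13.5856 each)
Total COGS = $2,280.97 + $1,771.57 + $2,126.60 = $6,179.14
Ending inventory (cost pool remaining) = $6,167.86

COGS = $6,179.14; ending inventory = $6,167.86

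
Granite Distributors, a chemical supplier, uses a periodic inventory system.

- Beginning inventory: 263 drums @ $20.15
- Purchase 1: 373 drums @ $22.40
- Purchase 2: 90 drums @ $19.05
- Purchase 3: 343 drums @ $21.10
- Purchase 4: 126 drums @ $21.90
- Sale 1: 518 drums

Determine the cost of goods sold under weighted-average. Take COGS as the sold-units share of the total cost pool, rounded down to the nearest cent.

Sale 1, sell 518: 518/1195 × $25,365.85 → $10,995.40
Ending inventory (cost pool remaining) = $14,370.45

COGS = $10,995.40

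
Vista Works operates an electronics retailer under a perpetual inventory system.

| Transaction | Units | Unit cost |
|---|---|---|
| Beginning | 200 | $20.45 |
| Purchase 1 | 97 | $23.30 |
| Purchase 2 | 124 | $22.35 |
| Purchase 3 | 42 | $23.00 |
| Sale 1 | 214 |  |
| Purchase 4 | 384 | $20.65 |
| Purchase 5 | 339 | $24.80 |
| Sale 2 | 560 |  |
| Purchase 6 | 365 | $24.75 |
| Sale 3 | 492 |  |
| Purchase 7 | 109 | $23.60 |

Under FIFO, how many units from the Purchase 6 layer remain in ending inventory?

285

Sale 1 (214) [FIFO — oldest first]: 200 @ $20.45 + 14 @ $23.30 = $4,416.20
Sale 2 (560) [FIFO — oldest first]: 83 @ $23.30 + 124 @ $22.35 + 42 @ $23.00 + 311 @ $20.65 = $12,093.45
Sale 3 (492) [FIFO — oldest first]: 73 @ $20.65 + 339 @ $24.80 + 80 @ $24.75 = $11,894.65
Total COGS = $4,416.20 + $12,093.45 + $11,894.65 = $28,404.30
Ending inventory: 285 @ $24.75 + 109 @ $23.60 = $9,626.15
Check: goods available $38,030.45 = COGS $28,404.30 + ending $9,626.15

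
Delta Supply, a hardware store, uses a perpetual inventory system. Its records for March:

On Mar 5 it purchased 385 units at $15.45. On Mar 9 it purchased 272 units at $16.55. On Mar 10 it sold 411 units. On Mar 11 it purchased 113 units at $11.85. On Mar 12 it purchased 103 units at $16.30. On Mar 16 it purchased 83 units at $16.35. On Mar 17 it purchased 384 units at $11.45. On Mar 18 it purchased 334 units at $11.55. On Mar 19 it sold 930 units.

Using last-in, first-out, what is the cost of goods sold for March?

Mar 10, 411 sold [LIFO — newest first]: 272 @ $16.55 + 139 @ $15.45 = $6,649.15
Mar 19, 930 sold [LIFO — newest first]: 334 @ $11.55 + 384 @ $11.45 + 83 @ $16.35 + 103 @ $16.30 + 26 @ $11.85 = $11,598.55
Total COGS = $6,649.15 + $11,598.55 = $18,247.70
Ending inventory: 246 @ $15.45 + 87 @ $11.85 = $4,831.65

COGS = $18,247.70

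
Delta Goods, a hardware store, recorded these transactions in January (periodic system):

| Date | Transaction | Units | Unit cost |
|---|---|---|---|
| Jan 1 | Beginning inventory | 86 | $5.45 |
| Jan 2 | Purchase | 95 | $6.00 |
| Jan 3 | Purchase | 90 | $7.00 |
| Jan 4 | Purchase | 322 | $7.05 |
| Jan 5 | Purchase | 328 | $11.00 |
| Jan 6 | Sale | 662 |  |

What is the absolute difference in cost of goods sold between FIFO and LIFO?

FIFO COGS: 86 @ $5.45 + 95 @ $6.00 + 90 @ $7.00 + 322 @ $7.05 + 69 @ $11.00 = $4,697.80
LIFO COGS: 328 @ $11.00 + 322 @ $7.05 + 12 @ $7.00 = $5,962.10
Difference = |$4,697.80 − $5,962.10| = $1,264.30

$1,264.30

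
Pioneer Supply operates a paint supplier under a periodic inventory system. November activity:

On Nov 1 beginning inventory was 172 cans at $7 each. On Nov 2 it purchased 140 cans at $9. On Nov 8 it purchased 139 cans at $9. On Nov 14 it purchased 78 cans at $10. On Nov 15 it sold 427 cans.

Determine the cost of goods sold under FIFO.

COGS = $3,499

Nov 15, 427 sold [FIFO — oldest first]: 172 @ $7 + 140 @ $9 + 115 @ $9 = $3,499
Ending inventory: 24 @ $9 + 78 @ $10 = $996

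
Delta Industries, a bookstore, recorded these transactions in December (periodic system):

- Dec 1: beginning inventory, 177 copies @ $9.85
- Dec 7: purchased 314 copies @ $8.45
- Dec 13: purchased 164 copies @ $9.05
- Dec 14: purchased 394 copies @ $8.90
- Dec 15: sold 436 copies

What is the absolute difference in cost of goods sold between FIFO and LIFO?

$45.30

FIFO COGS: 177 @ $9.85 + 259 @ $8.45 = $3,932.00
LIFO COGS: 394 @ $8.90 + 42 @ $9.05 = $3,886.70
Difference = |$3,932.00 − $3,886.70| = $45.30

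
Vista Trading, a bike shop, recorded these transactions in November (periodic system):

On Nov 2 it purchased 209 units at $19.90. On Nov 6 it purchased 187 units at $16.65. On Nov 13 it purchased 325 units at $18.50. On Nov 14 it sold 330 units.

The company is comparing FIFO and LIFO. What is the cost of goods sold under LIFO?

FIFO COGS: 209 @ $19.90 + 121 @ $16.65 = $6,173.75
LIFO COGS: 325 @ $18.50 + 5 @ $16.65 = $6,095.75

COGS = $6,095.75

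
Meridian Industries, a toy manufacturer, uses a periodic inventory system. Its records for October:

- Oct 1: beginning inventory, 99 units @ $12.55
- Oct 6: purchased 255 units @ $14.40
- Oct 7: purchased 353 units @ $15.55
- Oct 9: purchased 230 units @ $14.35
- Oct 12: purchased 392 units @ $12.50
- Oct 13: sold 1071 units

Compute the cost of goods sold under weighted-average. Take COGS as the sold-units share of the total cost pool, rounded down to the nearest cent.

COGS = $14,992.46

Oct 13, sell 1071: 1071/1329 × $18,604.10 → $14,992.46
Ending inventory (cost pool remaining) = $3,611.64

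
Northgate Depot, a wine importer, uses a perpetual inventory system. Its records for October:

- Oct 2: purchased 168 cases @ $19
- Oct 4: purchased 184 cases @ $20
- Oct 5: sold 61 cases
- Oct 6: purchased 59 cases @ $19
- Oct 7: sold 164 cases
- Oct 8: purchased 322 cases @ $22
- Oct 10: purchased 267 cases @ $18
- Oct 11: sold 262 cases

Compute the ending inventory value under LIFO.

Oct 5, 61 sold [LIFO — newest first]: 61 @ $20 = $1,220
Oct 7, 164 sold [LIFO — newest first]: 59 @ $19 + 105 @ $20 = $3,221
Oct 11, 262 sold [LIFO — newest first]: 262 @ $18 = $4,716
Total COGS = $1,220 + $3,221 + $4,716 = $9,157
Ending inventory: 168 @ $19 + 18 @ $20 + 322 @ $22 + 5 @ $18 = $10,726
Check: goods available $19,883 = COGS $9,157 + ending $10,726

Ending inventory = $10,726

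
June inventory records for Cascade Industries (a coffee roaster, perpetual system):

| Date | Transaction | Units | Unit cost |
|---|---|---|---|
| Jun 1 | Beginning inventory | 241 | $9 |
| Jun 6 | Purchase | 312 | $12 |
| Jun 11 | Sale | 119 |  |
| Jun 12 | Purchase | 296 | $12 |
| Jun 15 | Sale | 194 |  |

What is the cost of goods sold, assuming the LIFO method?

COGS = $3,756

Jun 11, 119 sold [LIFO — newest first]: 119 @ $12 = $1,428
Jun 15, 194 sold [LIFO — newest first]: 194 @ $12 = $2,328
Total COGS = $1,428 + $2,328 = $3,756
Ending inventory: 241 @ $9 + 193 @ $12 + 102 @ $12 = $5,709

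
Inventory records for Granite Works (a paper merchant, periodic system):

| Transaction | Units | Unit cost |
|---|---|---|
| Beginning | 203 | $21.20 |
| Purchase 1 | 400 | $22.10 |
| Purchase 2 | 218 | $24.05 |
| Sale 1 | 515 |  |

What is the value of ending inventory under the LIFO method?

Ending inventory = $6,579.90

Sale 1 (515) [LIFO — newest first]: 218 @ $24.05 + 297 @ $22.10 = $11,806.60
Ending inventory: 203 @ $21.20 + 103 @ $22.10 = $6,579.90
Check: goods available $18,386.50 = COGS $11,806.60 + ending $6,579.90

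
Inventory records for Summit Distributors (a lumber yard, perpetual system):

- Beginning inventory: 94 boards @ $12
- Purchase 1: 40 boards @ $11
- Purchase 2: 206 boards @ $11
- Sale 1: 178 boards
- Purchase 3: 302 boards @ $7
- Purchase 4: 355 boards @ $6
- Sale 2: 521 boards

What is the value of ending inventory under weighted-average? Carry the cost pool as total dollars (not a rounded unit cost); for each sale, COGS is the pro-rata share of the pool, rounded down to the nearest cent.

Ending inventory = $2,208.91

After Beginning: 94 on hand, pool $1,128.00 (≈ $12.0000 each)
After Purchase 1: 134 on hand, pool $1,568.00 (≈ $11.7015 each)
After Purchase 2: 340 on hand, pool $3,834.00 (≈ $11.2765 each)
Sale 1, sell 178: 178/340 × $3,834.00 → $2,007.21
After Purchase 3: 464 on hand, pool $3,940.79 (≈ $8.4931 each)
After Purchase 4: 819 on hand, pool $6,070.79 (≈ $7.4124 each)
Sale 2, sell 521: 521/819 × $6,070.79 → $3,861.88
Total COGS = $2,007.21 + $3,861.88 = $5,869.09
Ending inventory (cost pool remaining) = $2,208.91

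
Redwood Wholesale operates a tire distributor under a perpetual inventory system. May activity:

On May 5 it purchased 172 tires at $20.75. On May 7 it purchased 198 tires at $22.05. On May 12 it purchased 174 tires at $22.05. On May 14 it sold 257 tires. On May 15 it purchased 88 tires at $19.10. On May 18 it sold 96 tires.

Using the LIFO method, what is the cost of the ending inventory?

Ending inventory = $5,928.35

May 14, 257 sold [LIFO — newest first]: 174 @ $22.05 + 83 @ $22.05 = $5,666.85
May 18, 96 sold [LIFO — newest first]: 88 @ $19.10 + 8 @ $22.05 = $1,857.20
Total COGS = $5,666.85 + $1,857.20 = $7,524.05
Ending inventory: 172 @ $20.75 + 107 @ $22.05 = $5,928.35
Check: goods available $13,452.40 = COGS $7,524.05 + ending $5,928.35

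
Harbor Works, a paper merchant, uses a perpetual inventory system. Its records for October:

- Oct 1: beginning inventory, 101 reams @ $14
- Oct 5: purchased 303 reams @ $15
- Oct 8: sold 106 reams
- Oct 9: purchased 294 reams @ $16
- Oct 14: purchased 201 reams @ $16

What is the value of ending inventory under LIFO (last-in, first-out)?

Ending inventory = $12,289

Oct 8, 106 sold [LIFO — newest first]: 106 @ $15 = $1,590
Ending inventory: 101 @ $14 + 197 @ $15 + 294 @ $16 + 201 @ $16 = $12,289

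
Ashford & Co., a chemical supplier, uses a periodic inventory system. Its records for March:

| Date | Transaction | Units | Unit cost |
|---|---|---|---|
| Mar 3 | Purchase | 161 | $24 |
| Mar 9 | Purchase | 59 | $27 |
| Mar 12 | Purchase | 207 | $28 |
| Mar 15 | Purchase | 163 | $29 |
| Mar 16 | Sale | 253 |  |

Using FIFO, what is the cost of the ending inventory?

Mar 16, 253 sold [FIFO — oldest first]: 161 @ $24 + 59 @ $27 + 33 @ $28 = $6,381
Ending inventory: 174 @ $28 + 163 @ $29 = $9,599
Check: goods available $15,980 = COGS $6,381 + ending $9,599

Ending inventory = $9,599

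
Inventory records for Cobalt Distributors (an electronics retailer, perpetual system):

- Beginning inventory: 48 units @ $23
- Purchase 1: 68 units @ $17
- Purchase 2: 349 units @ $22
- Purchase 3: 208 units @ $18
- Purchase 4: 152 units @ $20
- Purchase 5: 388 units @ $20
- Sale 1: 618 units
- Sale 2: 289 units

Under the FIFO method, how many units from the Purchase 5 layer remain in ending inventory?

Sale 1 (618) [FIFO — oldest first]: 48 @ $23 + 68 @ $17 + 349 @ $22 + 153 @ $18 = $12,692
Sale 2 (289) [FIFO — oldest first]: 55 @ $18 + 152 @ $20 + 82 @ $20 = $5,670
Total COGS = $12,692 + $5,670 = $18,362
Ending inventory: 306 @ $20 = $6,120
Check: goods available $24,482 = COGS $18,362 + ending $6,120

306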